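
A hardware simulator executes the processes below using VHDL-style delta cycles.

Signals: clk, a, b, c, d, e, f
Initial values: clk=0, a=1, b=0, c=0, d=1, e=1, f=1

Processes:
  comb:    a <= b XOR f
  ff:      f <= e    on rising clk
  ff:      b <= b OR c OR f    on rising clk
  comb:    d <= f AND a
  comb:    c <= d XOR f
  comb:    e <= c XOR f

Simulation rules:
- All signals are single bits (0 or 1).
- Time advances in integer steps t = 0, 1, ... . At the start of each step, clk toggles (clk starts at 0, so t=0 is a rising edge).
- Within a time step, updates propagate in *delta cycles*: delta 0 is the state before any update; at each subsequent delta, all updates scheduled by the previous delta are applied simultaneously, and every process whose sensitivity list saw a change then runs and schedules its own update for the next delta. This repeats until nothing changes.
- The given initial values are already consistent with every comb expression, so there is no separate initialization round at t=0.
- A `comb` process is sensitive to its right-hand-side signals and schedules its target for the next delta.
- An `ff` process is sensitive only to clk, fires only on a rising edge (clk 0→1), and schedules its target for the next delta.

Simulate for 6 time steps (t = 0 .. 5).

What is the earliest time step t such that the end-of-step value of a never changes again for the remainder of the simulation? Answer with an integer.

[bits: a,f,b,c,clk,e,d]
t=0: Δ0=1100011 Δ1=1100111 Δ2=1110111 Δ3=0110111 Δ4=0110110 Δ5=0111110 Δ6=0111100 | 6Δ
t=1: Δ0=0111100 Δ1=0111000 | 1Δ
t=2: Δ0=0111000 Δ1=0111100 Δ2=0011100 Δ3=1010110 Δ4=1010100 | 4Δ
t=3: Δ0=1010100 Δ1=1010000 | 1Δ
t=4: Δ0=1010000 Δ1=1010100 | 1Δ
t=5: Δ0=1010100 Δ1=1010000 | 1Δ

2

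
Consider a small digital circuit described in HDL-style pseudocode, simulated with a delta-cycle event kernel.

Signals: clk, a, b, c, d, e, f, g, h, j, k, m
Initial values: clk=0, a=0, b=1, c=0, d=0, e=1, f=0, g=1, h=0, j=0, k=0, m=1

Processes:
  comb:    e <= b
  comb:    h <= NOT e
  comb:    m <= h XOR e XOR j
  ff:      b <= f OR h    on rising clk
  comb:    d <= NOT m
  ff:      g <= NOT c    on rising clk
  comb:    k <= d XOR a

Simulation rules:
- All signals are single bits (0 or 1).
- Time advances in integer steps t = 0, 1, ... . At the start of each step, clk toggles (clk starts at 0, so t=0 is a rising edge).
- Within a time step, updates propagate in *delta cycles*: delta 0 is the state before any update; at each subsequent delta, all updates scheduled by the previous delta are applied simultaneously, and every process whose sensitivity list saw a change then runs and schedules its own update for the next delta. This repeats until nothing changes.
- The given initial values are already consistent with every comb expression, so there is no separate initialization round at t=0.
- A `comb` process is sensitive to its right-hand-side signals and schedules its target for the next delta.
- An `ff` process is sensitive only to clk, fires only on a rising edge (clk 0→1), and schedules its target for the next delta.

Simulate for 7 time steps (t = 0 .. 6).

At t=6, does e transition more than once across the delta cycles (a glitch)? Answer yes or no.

t=0 Δ0: m=1 a=0 h=0 f=0 e=1 d=0 j=0 g=1 clk=0 k=0 c=0 b=1
  Δ1: clk:0→1
  Δ2: b:1→0
  Δ3: e:1→0
  Δ4: m:1→0, h:0→1
  Δ5: m:0→1, d:0→1
  Δ6: d:1→0, k:0→1
  Δ7: k:1→0
  (7Δ to stable)
t=1 Δ0: m=1 a=0 h=1 f=0 e=0 d=0 j=0 g=1 clk=1 k=0 c=0 b=0
  Δ1: clk:1→0
  (1Δ to stable)
t=2 Δ0: m=1 a=0 h=1 f=0 e=0 d=0 j=0 g=1 clk=0 k=0 c=0 b=0
  Δ1: clk:0→1
  Δ2: b:0→1
  Δ3: e:0→1
  Δ4: m:1→0, h:1→0
  Δ5: m:0→1, d:0→1
  Δ6: d:1→0, k:0→1
  Δ7: k:1→0
  (7Δ to stable)
t=3 Δ0: m=1 a=0 h=0 f=0 e=1 d=0 j=0 g=1 clk=1 k=0 c=0 b=1
  Δ1: clk:1→0
  (1Δ to stable)
t=4 Δ0: m=1 a=0 h=0 f=0 e=1 d=0 j=0 g=1 clk=0 k=0 c=0 b=1
  Δ1: clk:0→1
  Δ2: b:1→0
  Δ3: e:1→0
  Δ4: m:1→0, h:0→1
  Δ5: m:0→1, d:0→1
  Δ6: d:1→0, k:0→1
  Δ7: k:1→0
  (7Δ to stable)
t=5 Δ0: m=1 a=0 h=1 f=0 e=0 d=0 j=0 g=1 clk=1 k=0 c=0 b=0
  Δ1: clk:1→0
  (1Δ to stable)
t=6 Δ0: m=1 a=0 h=1 f=0 e=0 d=0 j=0 g=1 clk=0 k=0 c=0 b=0
  Δ1: clk:0→1
  Δ2: b:0→1
  Δ3: e:0→1
  Δ4: m:1→0, h:1→0
  Δ5: m:0→1, d:0→1
  Δ6: d:1→0, k:0→1
  Δ7: k:1→0
  (7Δ to stable)

no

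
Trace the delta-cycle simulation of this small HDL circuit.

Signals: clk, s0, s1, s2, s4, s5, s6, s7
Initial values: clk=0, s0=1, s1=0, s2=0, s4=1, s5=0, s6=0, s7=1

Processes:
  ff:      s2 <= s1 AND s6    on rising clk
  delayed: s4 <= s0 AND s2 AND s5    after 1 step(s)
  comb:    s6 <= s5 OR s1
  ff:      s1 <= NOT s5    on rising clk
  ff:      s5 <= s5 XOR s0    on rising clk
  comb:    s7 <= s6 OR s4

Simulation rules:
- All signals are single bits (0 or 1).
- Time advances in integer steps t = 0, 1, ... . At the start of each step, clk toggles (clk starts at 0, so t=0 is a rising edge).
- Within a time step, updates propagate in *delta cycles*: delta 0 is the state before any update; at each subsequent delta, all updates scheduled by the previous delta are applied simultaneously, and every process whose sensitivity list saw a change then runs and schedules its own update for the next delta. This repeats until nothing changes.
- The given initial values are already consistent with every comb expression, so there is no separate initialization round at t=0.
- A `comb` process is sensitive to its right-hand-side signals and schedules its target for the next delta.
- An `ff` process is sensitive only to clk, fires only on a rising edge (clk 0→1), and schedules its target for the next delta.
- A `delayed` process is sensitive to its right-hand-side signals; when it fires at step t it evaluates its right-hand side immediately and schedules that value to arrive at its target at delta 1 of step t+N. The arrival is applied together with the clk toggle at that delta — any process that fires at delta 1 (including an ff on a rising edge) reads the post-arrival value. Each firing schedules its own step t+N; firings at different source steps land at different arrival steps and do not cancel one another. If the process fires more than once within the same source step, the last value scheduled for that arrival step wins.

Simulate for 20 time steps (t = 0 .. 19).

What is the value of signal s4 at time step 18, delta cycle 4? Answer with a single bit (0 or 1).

t=0 Δ0: s4=1 s2=0 s0=1 s7=1 s6=0 s1=0 clk=0 s5=0
  Δ1: clk:0→1
  Δ2: s1:0→1, s5:0→1
  Δ3: s6:0→1
  (3Δ to stable)
t=1 Δ0: s4=1 s2=0 s0=1 s7=1 s6=1 s1=1 clk=1 s5=1
  Δ1: s4:1→0, clk:1→0
  (1Δ to stable)
t=2 Δ0: s4=0 s2=0 s0=1 s7=1 s6=1 s1=1 clk=0 s5=1
  Δ1: clk:0→1
  Δ2: s2:0→1, s1:1→0, s5:1→0
  Δ3: s6:1→0
  Δ4: s7:1→0
  (4Δ to stable)
t=3 Δ0: s4=0 s2=1 s0=1 s7=0 s6=0 s1=0 clk=1 s5=0
  Δ1: clk:1→0
  (1Δ to stable)
t=4 Δ0: s4=0 s2=1 s0=1 s7=0 s6=0 s1=0 clk=0 s5=0
  Δ1: clk:0→1
  Δ2: s2:1→0, s1:0→1, s5:0→1
  Δ3: s6:0→1
  Δ4: s7:0→1
  (4Δ to stable)
t=5 Δ0: s4=0 s2=0 s0=1 s7=1 s6=1 s1=1 clk=1 s5=1
  Δ1: clk:1→0
  (1Δ to stable)
t=6 Δ0: s4=0 s2=0 s0=1 s7=1 s6=1 s1=1 clk=0 s5=1
  Δ1: clk:0→1
  Δ2: s2:0→1, s1:1→0, s5:1→0
  Δ3: s6:1→0
  Δ4: s7:1→0
  (4Δ to stable)
t=7 Δ0: s4=0 s2=1 s0=1 s7=0 s6=0 s1=0 clk=1 s5=0
  Δ1: clk:1→0
  (1Δ to stable)
t=8 Δ0: s4=0 s2=1 s0=1 s7=0 s6=0 s1=0 clk=0 s5=0
  Δ1: clk:0→1
  Δ2: s2:1→0, s1:0→1, s5:0→1
  Δ3: s6:0→1
  Δ4: s7:0→1
  (4Δ to stable)
t=9 Δ0: s4=0 s2=0 s0=1 s7=1 s6=1 s1=1 clk=1 s5=1
  Δ1: clk:1→0
  (1Δ to stable)
t=10 Δ0: s4=0 s2=0 s0=1 s7=1 s6=1 s1=1 clk=0 s5=1
  Δ1: clk:0→1
  Δ2: s2:0→1, s1:1→0, s5:1→0
  Δ3: s6:1→0
  Δ4: s7:1→0
  (4Δ to stable)
t=11 Δ0: s4=0 s2=1 s0=1 s7=0 s6=0 s1=0 clk=1 s5=0
  Δ1: clk:1→0
  (1Δ to stable)
t=12 Δ0: s4=0 s2=1 s0=1 s7=0 s6=0 s1=0 clk=0 s5=0
  Δ1: clk:0→1
  Δ2: s2:1→0, s1:0→1, s5:0→1
  Δ3: s6:0→1
  Δ4: s7:0→1
  (4Δ to stable)
t=13 Δ0: s4=0 s2=0 s0=1 s7=1 s6=1 s1=1 clk=1 s5=1
  Δ1: clk:1→0
  (1Δ to stable)
t=14 Δ0: s4=0 s2=0 s0=1 s7=1 s6=1 s1=1 clk=0 s5=1
  Δ1: clk:0→1
  Δ2: s2:0→1, s1:1→0, s5:1→0
  Δ3: s6:1→0
  Δ4: s7:1→0
  (4Δ to stable)
t=15 Δ0: s4=0 s2=1 s0=1 s7=0 s6=0 s1=0 clk=1 s5=0
  Δ1: clk:1→0
  (1Δ to stable)
t=16 Δ0: s4=0 s2=1 s0=1 s7=0 s6=0 s1=0 clk=0 s5=0
  Δ1: clk:0→1
  Δ2: s2:1→0, s1:0→1, s5:0→1
  Δ3: s6:0→1
  Δ4: s7:0→1
  (4Δ to stable)
t=17 Δ0: s4=0 s2=0 s0=1 s7=1 s6=1 s1=1 clk=1 s5=1
  Δ1: clk:1→0
  (1Δ to stable)
t=18 Δ0: s4=0 s2=0 s0=1 s7=1 s6=1 s1=1 clk=0 s5=1
  Δ1: clk:0→1
  Δ2: s2:0→1, s1:1→0, s5:1→0
  Δ3: s6:1→0
  Δ4: s7:1→0
  (4Δ to stable)
t=19 Δ0: s4=0 s2=1 s0=1 s7=0 s6=0 s1=0 clk=1 s5=0
  Δ1: clk:1→0
  (1Δ to stable)

0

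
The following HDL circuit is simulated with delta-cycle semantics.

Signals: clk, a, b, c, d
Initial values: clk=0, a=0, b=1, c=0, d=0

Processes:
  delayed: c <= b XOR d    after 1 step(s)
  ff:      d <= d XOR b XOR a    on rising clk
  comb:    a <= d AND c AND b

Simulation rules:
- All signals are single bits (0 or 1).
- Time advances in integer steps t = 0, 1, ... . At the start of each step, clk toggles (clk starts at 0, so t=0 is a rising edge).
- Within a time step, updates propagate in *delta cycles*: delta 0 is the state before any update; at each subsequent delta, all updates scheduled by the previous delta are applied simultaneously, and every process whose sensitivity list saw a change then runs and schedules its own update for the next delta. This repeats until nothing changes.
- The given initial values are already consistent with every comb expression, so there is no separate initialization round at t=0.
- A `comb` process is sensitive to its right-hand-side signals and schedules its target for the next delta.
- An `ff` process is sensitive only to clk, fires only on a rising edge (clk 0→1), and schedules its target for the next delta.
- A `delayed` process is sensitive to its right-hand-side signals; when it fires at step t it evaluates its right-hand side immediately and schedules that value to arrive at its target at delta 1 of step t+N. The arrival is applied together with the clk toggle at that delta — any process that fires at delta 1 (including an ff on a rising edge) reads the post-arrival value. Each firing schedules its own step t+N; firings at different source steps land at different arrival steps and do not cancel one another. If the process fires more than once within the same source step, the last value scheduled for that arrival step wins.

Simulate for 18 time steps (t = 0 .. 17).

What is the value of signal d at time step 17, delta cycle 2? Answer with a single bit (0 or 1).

1

t0.Δ0 a=0 b=1 clk=0 d=0 c=0
t0.Δ1 a=0 b=1 clk=1 d=0 c=0
t0.Δ2 a=0 b=1 clk=1 d=1 c=0
t1.Δ0 a=0 b=1 clk=1 d=1 c=0
t1.Δ1 a=0 b=1 clk=0 d=1 c=0
t2.Δ0 a=0 b=1 clk=0 d=1 c=0
t2.Δ1 a=0 b=1 clk=1 d=1 c=0
t2.Δ2 a=0 b=1 clk=1 d=0 c=0
t3.Δ0 a=0 b=1 clk=1 d=0 c=0
t3.Δ1 a=0 b=1 clk=0 d=0 c=1
t4.Δ0 a=0 b=1 clk=0 d=0 c=1
t4.Δ1 a=0 b=1 clk=1 d=0 c=1
t4.Δ2 a=0 b=1 clk=1 d=1 c=1
t4.Δ3 a=1 b=1 clk=1 d=1 c=1
t5.Δ0 a=1 b=1 clk=1 d=1 c=1
t5.Δ1 a=1 b=1 clk=0 d=1 c=0
t5.Δ2 a=0 b=1 clk=0 d=1 c=0
t6.Δ0 a=0 b=1 clk=0 d=1 c=0
t6.Δ1 a=0 b=1 clk=1 d=1 c=0
t6.Δ2 a=0 b=1 clk=1 d=0 c=0
t7.Δ0 a=0 b=1 clk=1 d=0 c=0
t7.Δ1 a=0 b=1 clk=0 d=0 c=1
t8.Δ0 a=0 b=1 clk=0 d=0 c=1
t8.Δ1 a=0 b=1 clk=1 d=0 c=1
t8.Δ2 a=0 b=1 clk=1 d=1 c=1
t8.Δ3 a=1 b=1 clk=1 d=1 c=1
t9.Δ0 a=1 b=1 clk=1 d=1 c=1
t9.Δ1 a=1 b=1 clk=0 d=1 c=0
t9.Δ2 a=0 b=1 clk=0 d=1 c=0
t10.Δ0 a=0 b=1 clk=0 d=1 c=0
t10.Δ1 a=0 b=1 clk=1 d=1 c=0
t10.Δ2 a=0 b=1 clk=1 d=0 c=0
t11.Δ0 a=0 b=1 clk=1 d=0 c=0
t11.Δ1 a=0 b=1 clk=0 d=0 c=1
t12.Δ0 a=0 b=1 clk=0 d=0 c=1
t12.Δ1 a=0 b=1 clk=1 d=0 c=1
t12.Δ2 a=0 b=1 clk=1 d=1 c=1
t12.Δ3 a=1 b=1 clk=1 d=1 c=1
t13.Δ0 a=1 b=1 clk=1 d=1 c=1
t13.Δ1 a=1 b=1 clk=0 d=1 c=0
t13.Δ2 a=0 b=1 clk=0 d=1 c=0
t14.Δ0 a=0 b=1 clk=0 d=1 c=0
t14.Δ1 a=0 b=1 clk=1 d=1 c=0
t14.Δ2 a=0 b=1 clk=1 d=0 c=0
t15.Δ0 a=0 b=1 clk=1 d=0 c=0
t15.Δ1 a=0 b=1 clk=0 d=0 c=1
t16.Δ0 a=0 b=1 clk=0 d=0 c=1
t16.Δ1 a=0 b=1 clk=1 d=0 c=1
t16.Δ2 a=0 b=1 clk=1 d=1 c=1
t16.Δ3 a=1 b=1 clk=1 d=1 c=1
t17.Δ0 a=1 b=1 clk=1 d=1 c=1
t17.Δ1 a=1 b=1 clk=0 d=1 c=0
t17.Δ2 a=0 b=1 clk=0 d=1 c=0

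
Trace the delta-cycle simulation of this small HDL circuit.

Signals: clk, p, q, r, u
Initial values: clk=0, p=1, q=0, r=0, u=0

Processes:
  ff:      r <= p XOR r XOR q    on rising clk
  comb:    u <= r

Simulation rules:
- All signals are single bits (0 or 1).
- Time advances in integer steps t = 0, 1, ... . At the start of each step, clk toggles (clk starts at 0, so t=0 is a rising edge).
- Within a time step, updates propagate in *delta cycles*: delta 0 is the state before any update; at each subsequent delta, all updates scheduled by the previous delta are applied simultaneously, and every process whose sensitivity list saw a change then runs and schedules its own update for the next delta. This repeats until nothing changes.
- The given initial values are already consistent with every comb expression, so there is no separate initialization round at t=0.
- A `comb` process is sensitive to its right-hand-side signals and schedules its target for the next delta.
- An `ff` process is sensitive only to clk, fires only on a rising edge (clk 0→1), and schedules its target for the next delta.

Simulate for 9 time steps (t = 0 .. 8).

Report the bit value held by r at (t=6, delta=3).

0

t0.Δ0 q=0 clk=0 u=0 r=0 p=1
t0.Δ1 q=0 clk=1 u=0 r=0 p=1
t0.Δ2 q=0 clk=1 u=0 r=1 p=1
t0.Δ3 q=0 clk=1 u=1 r=1 p=1
t1.Δ0 q=0 clk=1 u=1 r=1 p=1
t1.Δ1 q=0 clk=0 u=1 r=1 p=1
t2.Δ0 q=0 clk=0 u=1 r=1 p=1
t2.Δ1 q=0 clk=1 u=1 r=1 p=1
t2.Δ2 q=0 clk=1 u=1 r=0 p=1
t2.Δ3 q=0 clk=1 u=0 r=0 p=1
t3.Δ0 q=0 clk=1 u=0 r=0 p=1
t3.Δ1 q=0 clk=0 u=0 r=0 p=1
t4.Δ0 q=0 clk=0 u=0 r=0 p=1
t4.Δ1 q=0 clk=1 u=0 r=0 p=1
t4.Δ2 q=0 clk=1 u=0 r=1 p=1
t4.Δ3 q=0 clk=1 u=1 r=1 p=1
t5.Δ0 q=0 clk=1 u=1 r=1 p=1
t5.Δ1 q=0 clk=0 u=1 r=1 p=1
t6.Δ0 q=0 clk=0 u=1 r=1 p=1
t6.Δ1 q=0 clk=1 u=1 r=1 p=1
t6.Δ2 q=0 clk=1 u=1 r=0 p=1
t6.Δ3 q=0 clk=1 u=0 r=0 p=1
t7.Δ0 q=0 clk=1 u=0 r=0 p=1
t7.Δ1 q=0 clk=0 u=0 r=0 p=1
t8.Δ0 q=0 clk=0 u=0 r=0 p=1
t8.Δ1 q=0 clk=1 u=0 r=0 p=1
t8.Δ2 q=0 clk=1 u=0 r=1 p=1
t8.Δ3 q=0 clk=1 u=1 r=1 p=1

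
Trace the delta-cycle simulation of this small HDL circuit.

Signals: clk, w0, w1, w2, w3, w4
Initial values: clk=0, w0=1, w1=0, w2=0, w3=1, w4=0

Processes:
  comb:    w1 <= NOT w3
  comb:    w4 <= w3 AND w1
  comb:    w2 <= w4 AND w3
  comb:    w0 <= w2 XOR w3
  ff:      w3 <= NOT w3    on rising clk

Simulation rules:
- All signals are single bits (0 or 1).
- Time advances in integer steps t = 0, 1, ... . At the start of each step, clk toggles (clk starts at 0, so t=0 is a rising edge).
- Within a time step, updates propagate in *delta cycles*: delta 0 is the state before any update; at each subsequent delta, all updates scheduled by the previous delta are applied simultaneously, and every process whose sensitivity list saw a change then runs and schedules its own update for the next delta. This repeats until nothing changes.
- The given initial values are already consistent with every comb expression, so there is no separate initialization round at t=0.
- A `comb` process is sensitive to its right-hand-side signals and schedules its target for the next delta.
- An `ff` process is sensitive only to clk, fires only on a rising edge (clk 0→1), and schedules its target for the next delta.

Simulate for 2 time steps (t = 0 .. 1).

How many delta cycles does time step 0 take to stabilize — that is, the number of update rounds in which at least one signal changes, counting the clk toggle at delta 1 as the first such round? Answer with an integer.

3

t0.Δ0 w0=1 w3=1 clk=0 w2=0 w4=0 w1=0
t0.Δ1 w0=1 w3=1 clk=1 w2=0 w4=0 w1=0
t0.Δ2 w0=1 w3=0 clk=1 w2=0 w4=0 w1=0
t0.Δ3 w0=0 w3=0 clk=1 w2=0 w4=0 w1=1
t1.Δ0 w0=0 w3=0 clk=1 w2=0 w4=0 w1=1
t1.Δ1 w0=0 w3=0 clk=0 w2=0 w4=0 w1=1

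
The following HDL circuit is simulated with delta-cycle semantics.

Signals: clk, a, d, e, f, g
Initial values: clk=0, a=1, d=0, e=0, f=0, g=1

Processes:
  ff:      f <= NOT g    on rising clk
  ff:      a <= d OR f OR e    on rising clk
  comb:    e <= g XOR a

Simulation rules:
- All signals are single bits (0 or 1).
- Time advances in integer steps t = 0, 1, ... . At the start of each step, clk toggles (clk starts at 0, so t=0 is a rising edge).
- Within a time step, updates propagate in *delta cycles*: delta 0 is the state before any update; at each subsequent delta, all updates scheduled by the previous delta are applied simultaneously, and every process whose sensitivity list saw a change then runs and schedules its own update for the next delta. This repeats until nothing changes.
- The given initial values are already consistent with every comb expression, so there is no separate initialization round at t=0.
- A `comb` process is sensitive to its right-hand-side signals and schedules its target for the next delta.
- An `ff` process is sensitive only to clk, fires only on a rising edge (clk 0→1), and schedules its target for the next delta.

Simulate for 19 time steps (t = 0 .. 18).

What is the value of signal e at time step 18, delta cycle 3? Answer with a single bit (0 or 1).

0

t0.Δ0 g=1 f=0 clk=0 e=0 a=1 d=0
t0.Δ1 g=1 f=0 clk=1 e=0 a=1 d=0
t0.Δ2 g=1 f=0 clk=1 e=0 a=0 d=0
t0.Δ3 g=1 f=0 clk=1 e=1 a=0 d=0
t1.Δ0 g=1 f=0 clk=1 e=1 a=0 d=0
t1.Δ1 g=1 f=0 clk=0 e=1 a=0 d=0
t2.Δ0 g=1 f=0 clk=0 e=1 a=0 d=0
t2.Δ1 g=1 f=0 clk=1 e=1 a=0 d=0
t2.Δ2 g=1 f=0 clk=1 e=1 a=1 d=0
t2.Δ3 g=1 f=0 clk=1 e=0 a=1 d=0
t3.Δ0 g=1 f=0 clk=1 e=0 a=1 d=0
t3.Δ1 g=1 f=0 clk=0 e=0 a=1 d=0
t4.Δ0 g=1 f=0 clk=0 e=0 a=1 d=0
t4.Δ1 g=1 f=0 clk=1 e=0 a=1 d=0
t4.Δ2 g=1 f=0 clk=1 e=0 a=0 d=0
t4.Δ3 g=1 f=0 clk=1 e=1 a=0 d=0
t5.Δ0 g=1 f=0 clk=1 e=1 a=0 d=0
t5.Δ1 g=1 f=0 clk=0 e=1 a=0 d=0
t6.Δ0 g=1 f=0 clk=0 e=1 a=0 d=0
t6.Δ1 g=1 f=0 clk=1 e=1 a=0 d=0
t6.Δ2 g=1 f=0 clk=1 e=1 a=1 d=0
t6.Δ3 g=1 f=0 clk=1 e=0 a=1 d=0
t7.Δ0 g=1 f=0 clk=1 e=0 a=1 d=0
t7.Δ1 g=1 f=0 clk=0 e=0 a=1 d=0
t8.Δ0 g=1 f=0 clk=0 e=0 a=1 d=0
t8.Δ1 g=1 f=0 clk=1 e=0 a=1 d=0
t8.Δ2 g=1 f=0 clk=1 e=0 a=0 d=0
t8.Δ3 g=1 f=0 clk=1 e=1 a=0 d=0
t9.Δ0 g=1 f=0 clk=1 e=1 a=0 d=0
t9.Δ1 g=1 f=0 clk=0 e=1 a=0 d=0
t10.Δ0 g=1 f=0 clk=0 e=1 a=0 d=0
t10.Δ1 g=1 f=0 clk=1 e=1 a=0 d=0
t10.Δ2 g=1 f=0 clk=1 e=1 a=1 d=0
t10.Δ3 g=1 f=0 clk=1 e=0 a=1 d=0
t11.Δ0 g=1 f=0 clk=1 e=0 a=1 d=0
t11.Δ1 g=1 f=0 clk=0 e=0 a=1 d=0
t12.Δ0 g=1 f=0 clk=0 e=0 a=1 d=0
t12.Δ1 g=1 f=0 clk=1 e=0 a=1 d=0
t12.Δ2 g=1 f=0 clk=1 e=0 a=0 d=0
t12.Δ3 g=1 f=0 clk=1 e=1 a=0 d=0
t13.Δ0 g=1 f=0 clk=1 e=1 a=0 d=0
t13.Δ1 g=1 f=0 clk=0 e=1 a=0 d=0
t14.Δ0 g=1 f=0 clk=0 e=1 a=0 d=0
t14.Δ1 g=1 f=0 clk=1 e=1 a=0 d=0
t14.Δ2 g=1 f=0 clk=1 e=1 a=1 d=0
t14.Δ3 g=1 f=0 clk=1 e=0 a=1 d=0
t15.Δ0 g=1 f=0 clk=1 e=0 a=1 d=0
t15.Δ1 g=1 f=0 clk=0 e=0 a=1 d=0
t16.Δ0 g=1 f=0 clk=0 e=0 a=1 d=0
t16.Δ1 g=1 f=0 clk=1 e=0 a=1 d=0
t16.Δ2 g=1 f=0 clk=1 e=0 a=0 d=0
t16.Δ3 g=1 f=0 clk=1 e=1 a=0 d=0
t17.Δ0 g=1 f=0 clk=1 e=1 a=0 d=0
t17.Δ1 g=1 f=0 clk=0 e=1 a=0 d=0
t18.Δ0 g=1 f=0 clk=0 e=1 a=0 d=0
t18.Δ1 g=1 f=0 clk=1 e=1 a=0 d=0
t18.Δ2 g=1 f=0 clk=1 e=1 a=1 d=0
t18.Δ3 g=1 f=0 clk=1 e=0 a=1 d=0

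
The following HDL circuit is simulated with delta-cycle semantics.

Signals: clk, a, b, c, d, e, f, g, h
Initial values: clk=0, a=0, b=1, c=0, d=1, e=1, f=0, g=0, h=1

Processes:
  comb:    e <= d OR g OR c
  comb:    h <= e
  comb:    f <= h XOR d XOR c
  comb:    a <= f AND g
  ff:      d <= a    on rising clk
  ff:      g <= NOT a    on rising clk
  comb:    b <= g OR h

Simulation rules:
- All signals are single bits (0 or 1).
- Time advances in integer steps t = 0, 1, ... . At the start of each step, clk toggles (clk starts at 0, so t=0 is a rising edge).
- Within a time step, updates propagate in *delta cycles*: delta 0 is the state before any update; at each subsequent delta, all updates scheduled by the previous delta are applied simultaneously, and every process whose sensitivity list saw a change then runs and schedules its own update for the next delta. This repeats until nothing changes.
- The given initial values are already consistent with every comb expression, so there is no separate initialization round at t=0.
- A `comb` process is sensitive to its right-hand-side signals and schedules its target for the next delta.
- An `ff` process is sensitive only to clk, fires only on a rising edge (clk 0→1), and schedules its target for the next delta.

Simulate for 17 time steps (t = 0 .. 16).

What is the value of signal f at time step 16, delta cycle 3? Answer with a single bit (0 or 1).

1

t0.Δ0 e=1 clk=0 a=0 c=0 b=1 g=0 h=1 d=1 f=0
t0.Δ1 e=1 clk=1 a=0 c=0 b=1 g=0 h=1 d=1 f=0
t0.Δ2 e=1 clk=1 a=0 c=0 b=1 g=1 h=1 d=0 f=0
t0.Δ3 e=1 clk=1 a=0 c=0 b=1 g=1 h=1 d=0 f=1
t0.Δ4 e=1 clk=1 a=1 c=0 b=1 g=1 h=1 d=0 f=1
t1.Δ0 e=1 clk=1 a=1 c=0 b=1 g=1 h=1 d=0 f=1
t1.Δ1 e=1 clk=0 a=1 c=0 b=1 g=1 h=1 d=0 f=1
t2.Δ0 e=1 clk=0 a=1 c=0 b=1 g=1 h=1 d=0 f=1
t2.Δ1 e=1 clk=1 a=1 c=0 b=1 g=1 h=1 d=0 f=1
t2.Δ2 e=1 clk=1 a=1 c=0 b=1 g=0 h=1 d=1 f=1
t2.Δ3 e=1 clk=1 a=0 c=0 b=1 g=0 h=1 d=1 f=0
t3.Δ0 e=1 clk=1 a=0 c=0 b=1 g=0 h=1 d=1 f=0
t3.Δ1 e=1 clk=0 a=0 c=0 b=1 g=0 h=1 d=1 f=0
t4.Δ0 e=1 clk=0 a=0 c=0 b=1 g=0 h=1 d=1 f=0
t4.Δ1 e=1 clk=1 a=0 c=0 b=1 g=0 h=1 d=1 f=0
t4.Δ2 e=1 clk=1 a=0 c=0 b=1 g=1 h=1 d=0 f=0
t4.Δ3 e=1 clk=1 a=0 c=0 b=1 g=1 h=1 d=0 f=1
t4.Δ4 e=1 clk=1 a=1 c=0 b=1 g=1 h=1 d=0 f=1
t5.Δ0 e=1 clk=1 a=1 c=0 b=1 g=1 h=1 d=0 f=1
t5.Δ1 e=1 clk=0 a=1 c=0 b=1 g=1 h=1 d=0 f=1
t6.Δ0 e=1 clk=0 a=1 c=0 b=1 g=1 h=1 d=0 f=1
t6.Δ1 e=1 clk=1 a=1 c=0 b=1 g=1 h=1 d=0 f=1
t6.Δ2 e=1 clk=1 a=1 c=0 b=1 g=0 h=1 d=1 f=1
t6.Δ3 e=1 clk=1 a=0 c=0 b=1 g=0 h=1 d=1 f=0
t7.Δ0 e=1 clk=1 a=0 c=0 b=1 g=0 h=1 d=1 f=0
t7.Δ1 e=1 clk=0 a=0 c=0 b=1 g=0 h=1 d=1 f=0
t8.Δ0 e=1 clk=0 a=0 c=0 b=1 g=0 h=1 d=1 f=0
t8.Δ1 e=1 clk=1 a=0 c=0 b=1 g=0 h=1 d=1 f=0
t8.Δ2 e=1 clk=1 a=0 c=0 b=1 g=1 h=1 d=0 f=0
t8.Δ3 e=1 clk=1 a=0 c=0 b=1 g=1 h=1 d=0 f=1
t8.Δ4 e=1 clk=1 a=1 c=0 b=1 g=1 h=1 d=0 f=1
t9.Δ0 e=1 clk=1 a=1 c=0 b=1 g=1 h=1 d=0 f=1
t9.Δ1 e=1 clk=0 a=1 c=0 b=1 g=1 h=1 d=0 f=1
t10.Δ0 e=1 clk=0 a=1 c=0 b=1 g=1 h=1 d=0 f=1
t10.Δ1 e=1 clk=1 a=1 c=0 b=1 g=1 h=1 d=0 f=1
t10.Δ2 e=1 clk=1 a=1 c=0 b=1 g=0 h=1 d=1 f=1
t10.Δ3 e=1 clk=1 a=0 c=0 b=1 g=0 h=1 d=1 f=0
t11.Δ0 e=1 clk=1 a=0 c=0 b=1 g=0 h=1 d=1 f=0
t11.Δ1 e=1 clk=0 a=0 c=0 b=1 g=0 h=1 d=1 f=0
t12.Δ0 e=1 clk=0 a=0 c=0 b=1 g=0 h=1 d=1 f=0
t12.Δ1 e=1 clk=1 a=0 c=0 b=1 g=0 h=1 d=1 f=0
t12.Δ2 e=1 clk=1 a=0 c=0 b=1 g=1 h=1 d=0 f=0
t12.Δ3 e=1 clk=1 a=0 c=0 b=1 g=1 h=1 d=0 f=1
t12.Δ4 e=1 clk=1 a=1 c=0 b=1 g=1 h=1 d=0 f=1
t13.Δ0 e=1 clk=1 a=1 c=0 b=1 g=1 h=1 d=0 f=1
t13.Δ1 e=1 clk=0 a=1 c=0 b=1 g=1 h=1 d=0 f=1
t14.Δ0 e=1 clk=0 a=1 c=0 b=1 g=1 h=1 d=0 f=1
t14.Δ1 e=1 clk=1 a=1 c=0 b=1 g=1 h=1 d=0 f=1
t14.Δ2 e=1 clk=1 a=1 c=0 b=1 g=0 h=1 d=1 f=1
t14.Δ3 e=1 clk=1 a=0 c=0 b=1 g=0 h=1 d=1 f=0
t15.Δ0 e=1 clk=1 a=0 c=0 b=1 g=0 h=1 d=1 f=0
t15.Δ1 e=1 clk=0 a=0 c=0 b=1 g=0 h=1 d=1 f=0
t16.Δ0 e=1 clk=0 a=0 c=0 b=1 g=0 h=1 d=1 f=0
t16.Δ1 e=1 clk=1 a=0 c=0 b=1 g=0 h=1 d=1 f=0
t16.Δ2 e=1 clk=1 a=0 c=0 b=1 g=1 h=1 d=0 f=0
t16.Δ3 e=1 clk=1 a=0 c=0 b=1 g=1 h=1 d=0 f=1
t16.Δ4 e=1 clk=1 a=1 c=0 b=1 g=1 h=1 d=0 f=1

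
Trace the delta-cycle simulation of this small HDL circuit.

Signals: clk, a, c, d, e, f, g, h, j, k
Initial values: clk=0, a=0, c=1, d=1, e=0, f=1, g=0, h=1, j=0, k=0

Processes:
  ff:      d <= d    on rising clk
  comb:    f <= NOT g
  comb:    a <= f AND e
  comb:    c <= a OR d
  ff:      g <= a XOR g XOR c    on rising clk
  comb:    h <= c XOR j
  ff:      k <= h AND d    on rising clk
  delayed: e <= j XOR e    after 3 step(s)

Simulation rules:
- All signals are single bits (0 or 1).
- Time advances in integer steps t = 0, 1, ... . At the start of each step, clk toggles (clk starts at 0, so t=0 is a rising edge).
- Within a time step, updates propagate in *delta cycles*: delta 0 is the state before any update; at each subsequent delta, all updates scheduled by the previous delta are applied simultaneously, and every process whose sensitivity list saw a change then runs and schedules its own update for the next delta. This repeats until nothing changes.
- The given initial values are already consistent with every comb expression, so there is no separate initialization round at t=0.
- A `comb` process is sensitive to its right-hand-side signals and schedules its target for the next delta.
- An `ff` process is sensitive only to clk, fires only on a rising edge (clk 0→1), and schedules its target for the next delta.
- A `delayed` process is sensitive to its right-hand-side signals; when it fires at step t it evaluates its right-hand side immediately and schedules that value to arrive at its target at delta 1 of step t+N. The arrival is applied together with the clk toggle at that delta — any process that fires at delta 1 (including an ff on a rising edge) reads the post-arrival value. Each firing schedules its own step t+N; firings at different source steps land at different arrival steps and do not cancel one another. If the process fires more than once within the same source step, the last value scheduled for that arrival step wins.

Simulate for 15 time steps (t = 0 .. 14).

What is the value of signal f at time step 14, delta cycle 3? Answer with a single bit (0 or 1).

1

[bits: clk,d,g,f,j,h,c,e,k,a]
t=0: Δ0=0101011000 Δ1=1101011000 Δ2=1111011010 Δ3=1110011010 | 3Δ
t=1: Δ0=1110011010 Δ1=0110011010 | 1Δ
t=2: Δ0=0110011010 Δ1=1110011010 Δ2=1100011010 Δ3=1101011010 | 3Δ
t=3: Δ0=1101011010 Δ1=0101011010 | 1Δ
t=4: Δ0=0101011010 Δ1=1101011010 Δ2=1111011010 Δ3=1110011010 | 3Δ
t=5: Δ0=1110011010 Δ1=0110011010 | 1Δ
t=6: Δ0=0110011010 Δ1=1110011010 Δ2=1100011010 Δ3=1101011010 | 3Δ
t=7: Δ0=1101011010 Δ1=0101011010 | 1Δ
t=8: Δ0=0101011010 Δ1=1101011010 Δ2=1111011010 Δ3=1110011010 | 3Δ
t=9: Δ0=1110011010 Δ1=0110011010 | 1Δ
t=10: Δ0=0110011010 Δ1=1110011010 Δ2=1100011010 Δ3=1101011010 | 3Δ
t=11: Δ0=1101011010 Δ1=0101011010 | 1Δ
t=12: Δ0=0101011010 Δ1=1101011010 Δ2=1111011010 Δ3=1110011010 | 3Δ
t=13: Δ0=1110011010 Δ1=0110011010 | 1Δ
t=14: Δ0=0110011010 Δ1=1110011010 Δ2=1100011010 Δ3=1101011010 | 3Δ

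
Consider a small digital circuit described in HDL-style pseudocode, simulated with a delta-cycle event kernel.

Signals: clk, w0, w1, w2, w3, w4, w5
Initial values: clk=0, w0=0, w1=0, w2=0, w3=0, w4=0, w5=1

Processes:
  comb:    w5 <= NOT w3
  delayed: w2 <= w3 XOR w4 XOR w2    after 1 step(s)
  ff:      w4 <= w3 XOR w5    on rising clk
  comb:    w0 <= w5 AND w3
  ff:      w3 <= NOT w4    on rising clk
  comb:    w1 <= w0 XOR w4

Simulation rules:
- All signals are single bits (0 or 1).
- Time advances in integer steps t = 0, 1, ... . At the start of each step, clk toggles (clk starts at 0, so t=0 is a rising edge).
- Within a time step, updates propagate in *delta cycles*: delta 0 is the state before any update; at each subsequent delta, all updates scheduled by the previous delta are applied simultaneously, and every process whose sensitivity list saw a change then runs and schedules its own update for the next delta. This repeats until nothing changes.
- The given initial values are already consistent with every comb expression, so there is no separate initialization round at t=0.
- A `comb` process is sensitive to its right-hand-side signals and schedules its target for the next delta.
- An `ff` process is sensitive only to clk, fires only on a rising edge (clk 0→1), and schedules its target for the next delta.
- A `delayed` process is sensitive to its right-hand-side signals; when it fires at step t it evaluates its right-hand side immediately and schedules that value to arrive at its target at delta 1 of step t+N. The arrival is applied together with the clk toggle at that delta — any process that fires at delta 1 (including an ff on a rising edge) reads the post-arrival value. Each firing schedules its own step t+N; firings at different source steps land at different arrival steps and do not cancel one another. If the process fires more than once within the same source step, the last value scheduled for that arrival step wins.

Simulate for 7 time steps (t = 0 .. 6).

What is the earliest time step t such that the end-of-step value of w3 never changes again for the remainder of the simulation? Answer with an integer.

2

t0.Δ0 clk=0 w3=0 w1=0 w2=0 w4=0 w0=0 w5=1
t0.Δ1 clk=1 w3=0 w1=0 w2=0 w4=0 w0=0 w5=1
t0.Δ2 clk=1 w3=1 w1=0 w2=0 w4=1 w0=0 w5=1
t0.Δ3 clk=1 w3=1 w1=1 w2=0 w4=1 w0=1 w5=0
t0.Δ4 clk=1 w3=1 w1=0 w2=0 w4=1 w0=0 w5=0
t0.Δ5 clk=1 w3=1 w1=1 w2=0 w4=1 w0=0 w5=0
t1.Δ0 clk=1 w3=1 w1=1 w2=0 w4=1 w0=0 w5=0
t1.Δ1 clk=0 w3=1 w1=1 w2=0 w4=1 w0=0 w5=0
t2.Δ0 clk=0 w3=1 w1=1 w2=0 w4=1 w0=0 w5=0
t2.Δ1 clk=1 w3=1 w1=1 w2=0 w4=1 w0=0 w5=0
t2.Δ2 clk=1 w3=0 w1=1 w2=0 w4=1 w0=0 w5=0
t2.Δ3 clk=1 w3=0 w1=1 w2=0 w4=1 w0=0 w5=1
t3.Δ0 clk=1 w3=0 w1=1 w2=0 w4=1 w0=0 w5=1
t3.Δ1 clk=0 w3=0 w1=1 w2=1 w4=1 w0=0 w5=1
t4.Δ0 clk=0 w3=0 w1=1 w2=1 w4=1 w0=0 w5=1
t4.Δ1 clk=1 w3=0 w1=1 w2=0 w4=1 w0=0 w5=1
t5.Δ0 clk=1 w3=0 w1=1 w2=0 w4=1 w0=0 w5=1
t5.Δ1 clk=0 w3=0 w1=1 w2=1 w4=1 w0=0 w5=1
t6.Δ0 clk=0 w3=0 w1=1 w2=1 w4=1 w0=0 w5=1
t6.Δ1 clk=1 w3=0 w1=1 w2=0 w4=1 w0=0 w5=1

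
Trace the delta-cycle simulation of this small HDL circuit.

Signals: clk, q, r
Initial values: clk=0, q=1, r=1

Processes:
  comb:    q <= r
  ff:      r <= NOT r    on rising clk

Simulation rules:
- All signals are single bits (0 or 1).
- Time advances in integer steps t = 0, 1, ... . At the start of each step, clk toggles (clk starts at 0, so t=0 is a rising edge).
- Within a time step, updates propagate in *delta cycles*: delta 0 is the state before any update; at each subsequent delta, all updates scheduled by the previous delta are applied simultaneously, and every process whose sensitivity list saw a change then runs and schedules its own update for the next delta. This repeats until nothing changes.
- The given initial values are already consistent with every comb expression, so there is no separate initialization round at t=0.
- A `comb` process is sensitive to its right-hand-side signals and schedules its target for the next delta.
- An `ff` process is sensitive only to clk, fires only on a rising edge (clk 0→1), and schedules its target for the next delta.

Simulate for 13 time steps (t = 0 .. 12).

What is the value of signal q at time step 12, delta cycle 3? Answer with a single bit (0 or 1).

0

t=0 Δ0: r=1 q=1 clk=0
  Δ1: clk:0→1
  Δ2: r:1→0
  Δ3: q:1→0
  (3Δ to stable)
t=1 Δ0: r=0 q=0 clk=1
  Δ1: clk:1→0
  (1Δ to stable)
t=2 Δ0: r=0 q=0 clk=0
  Δ1: clk:0→1
  Δ2: r:0→1
  Δ3: q:0→1
  (3Δ to stable)
t=3 Δ0: r=1 q=1 clk=1
  Δ1: clk:1→0
  (1Δ to stable)
t=4 Δ0: r=1 q=1 clk=0
  Δ1: clk:0→1
  Δ2: r:1→0
  Δ3: q:1→0
  (3Δ to stable)
t=5 Δ0: r=0 q=0 clk=1
  Δ1: clk:1→0
  (1Δ to stable)
t=6 Δ0: r=0 q=0 clk=0
  Δ1: clk:0→1
  Δ2: r:0→1
  Δ3: q:0→1
  (3Δ to stable)
t=7 Δ0: r=1 q=1 clk=1
  Δ1: clk:1→0
  (1Δ to stable)
t=8 Δ0: r=1 q=1 clk=0
  Δ1: clk:0→1
  Δ2: r:1→0
  Δ3: q:1→0
  (3Δ to stable)
t=9 Δ0: r=0 q=0 clk=1
  Δ1: clk:1→0
  (1Δ to stable)
t=10 Δ0: r=0 q=0 clk=0
  Δ1: clk:0→1
  Δ2: r:0→1
  Δ3: q:0→1
  (3Δ to stable)
t=11 Δ0: r=1 q=1 clk=1
  Δ1: clk:1→0
  (1Δ to stable)
t=12 Δ0: r=1 q=1 clk=0
  Δ1: clk:0→1
  Δ2: r:1→0
  Δ3: q:1→0
  (3Δ to stable)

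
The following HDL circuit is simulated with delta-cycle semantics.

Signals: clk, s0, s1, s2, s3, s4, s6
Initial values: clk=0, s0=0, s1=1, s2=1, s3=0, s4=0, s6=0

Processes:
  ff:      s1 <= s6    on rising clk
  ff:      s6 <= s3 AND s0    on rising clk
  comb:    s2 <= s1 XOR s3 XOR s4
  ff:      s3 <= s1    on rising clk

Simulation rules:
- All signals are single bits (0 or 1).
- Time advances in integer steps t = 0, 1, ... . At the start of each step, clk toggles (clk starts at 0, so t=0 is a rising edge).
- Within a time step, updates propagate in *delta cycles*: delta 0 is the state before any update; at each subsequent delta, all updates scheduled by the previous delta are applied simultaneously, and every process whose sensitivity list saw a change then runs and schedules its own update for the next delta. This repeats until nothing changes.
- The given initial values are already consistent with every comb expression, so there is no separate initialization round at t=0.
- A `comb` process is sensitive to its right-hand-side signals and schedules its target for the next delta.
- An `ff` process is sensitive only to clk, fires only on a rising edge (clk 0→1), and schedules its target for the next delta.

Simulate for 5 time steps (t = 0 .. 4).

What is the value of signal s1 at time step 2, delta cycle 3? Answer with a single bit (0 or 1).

0

t0.Δ0 s3=0 s0=0 s1=1 s4=0 clk=0 s2=1 s6=0
t0.Δ1 s3=0 s0=0 s1=1 s4=0 clk=1 s2=1 s6=0
t0.Δ2 s3=1 s0=0 s1=0 s4=0 clk=1 s2=1 s6=0
t1.Δ0 s3=1 s0=0 s1=0 s4=0 clk=1 s2=1 s6=0
t1.Δ1 s3=1 s0=0 s1=0 s4=0 clk=0 s2=1 s6=0
t2.Δ0 s3=1 s0=0 s1=0 s4=0 clk=0 s2=1 s6=0
t2.Δ1 s3=1 s0=0 s1=0 s4=0 clk=1 s2=1 s6=0
t2.Δ2 s3=0 s0=0 s1=0 s4=0 clk=1 s2=1 s6=0
t2.Δ3 s3=0 s0=0 s1=0 s4=0 clk=1 s2=0 s6=0
t3.Δ0 s3=0 s0=0 s1=0 s4=0 clk=1 s2=0 s6=0
t3.Δ1 s3=0 s0=0 s1=0 s4=0 clk=0 s2=0 s6=0
t4.Δ0 s3=0 s0=0 s1=0 s4=0 clk=0 s2=0 s6=0
t4.Δ1 s3=0 s0=0 s1=0 s4=0 clk=1 s2=0 s6=0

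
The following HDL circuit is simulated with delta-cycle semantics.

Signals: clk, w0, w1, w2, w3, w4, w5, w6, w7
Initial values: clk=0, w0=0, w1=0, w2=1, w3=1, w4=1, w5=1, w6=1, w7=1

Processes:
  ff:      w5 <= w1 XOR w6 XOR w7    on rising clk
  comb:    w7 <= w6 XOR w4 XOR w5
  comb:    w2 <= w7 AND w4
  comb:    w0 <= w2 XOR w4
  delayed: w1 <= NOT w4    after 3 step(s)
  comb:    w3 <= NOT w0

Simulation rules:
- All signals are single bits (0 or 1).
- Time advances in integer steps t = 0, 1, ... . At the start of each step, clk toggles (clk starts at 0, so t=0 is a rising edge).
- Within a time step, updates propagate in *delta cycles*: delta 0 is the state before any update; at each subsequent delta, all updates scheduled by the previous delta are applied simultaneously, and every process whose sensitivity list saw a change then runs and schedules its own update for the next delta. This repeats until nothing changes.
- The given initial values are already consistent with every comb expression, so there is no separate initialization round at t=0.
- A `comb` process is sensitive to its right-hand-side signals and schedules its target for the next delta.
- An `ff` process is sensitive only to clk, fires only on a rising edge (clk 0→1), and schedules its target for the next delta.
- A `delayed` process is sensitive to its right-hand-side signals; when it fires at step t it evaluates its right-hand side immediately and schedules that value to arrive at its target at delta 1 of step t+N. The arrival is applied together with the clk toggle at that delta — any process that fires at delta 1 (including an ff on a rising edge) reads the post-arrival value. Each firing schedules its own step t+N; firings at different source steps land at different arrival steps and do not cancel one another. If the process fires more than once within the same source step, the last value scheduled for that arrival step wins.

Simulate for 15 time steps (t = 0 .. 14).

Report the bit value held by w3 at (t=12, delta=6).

t0.Δ0 w2=1 clk=0 w7=1 w4=1 w1=0 w3=1 w0=0 w5=1 w6=1
t0.Δ1 w2=1 clk=1 w7=1 w4=1 w1=0 w3=1 w0=0 w5=1 w6=1
t0.Δ2 w2=1 clk=1 w7=1 w4=1 w1=0 w3=1 w0=0 w5=0 w6=1
t0.Δ3 w2=1 clk=1 w7=0 w4=1 w1=0 w3=1 w0=0 w5=0 w6=1
t0.Δ4 w2=0 clk=1 w7=0 w4=1 w1=0 w3=1 w0=0 w5=0 w6=1
t0.Δ5 w2=0 clk=1 w7=0 w4=1 w1=0 w3=1 w0=1 w5=0 w6=1
t0.Δ6 w2=0 clk=1 w7=0 w4=1 w1=0 w3=0 w0=1 w5=0 w6=1
t1.Δ0 w2=0 clk=1 w7=0 w4=1 w1=0 w3=0 w0=1 w5=0 w6=1
t1.Δ1 w2=0 clk=0 w7=0 w4=1 w1=0 w3=0 w0=1 w5=0 w6=1
t2.Δ0 w2=0 clk=0 w7=0 w4=1 w1=0 w3=0 w0=1 w5=0 w6=1
t2.Δ1 w2=0 clk=1 w7=0 w4=1 w1=0 w3=0 w0=1 w5=0 w6=1
t2.Δ2 w2=0 clk=1 w7=0 w4=1 w1=0 w3=0 w0=1 w5=1 w6=1
t2.Δ3 w2=0 clk=1 w7=1 w4=1 w1=0 w3=0 w0=1 w5=1 w6=1
t2.Δ4 w2=1 clk=1 w7=1 w4=1 w1=0 w3=0 w0=1 w5=1 w6=1
t2.Δ5 w2=1 clk=1 w7=1 w4=1 w1=0 w3=0 w0=0 w5=1 w6=1
t2.Δ6 w2=1 clk=1 w7=1 w4=1 w1=0 w3=1 w0=0 w5=1 w6=1
t3.Δ0 w2=1 clk=1 w7=1 w4=1 w1=0 w3=1 w0=0 w5=1 w6=1
t3.Δ1 w2=1 clk=0 w7=1 w4=1 w1=0 w3=1 w0=0 w5=1 w6=1
t4.Δ0 w2=1 clk=0 w7=1 w4=1 w1=0 w3=1 w0=0 w5=1 w6=1
t4.Δ1 w2=1 clk=1 w7=1 w4=1 w1=0 w3=1 w0=0 w5=1 w6=1
t4.Δ2 w2=1 clk=1 w7=1 w4=1 w1=0 w3=1 w0=0 w5=0 w6=1
t4.Δ3 w2=1 clk=1 w7=0 w4=1 w1=0 w3=1 w0=0 w5=0 w6=1
t4.Δ4 w2=0 clk=1 w7=0 w4=1 w1=0 w3=1 w0=0 w5=0 w6=1
t4.Δ5 w2=0 clk=1 w7=0 w4=1 w1=0 w3=1 w0=1 w5=0 w6=1
t4.Δ6 w2=0 clk=1 w7=0 w4=1 w1=0 w3=0 w0=1 w5=0 w6=1
t5.Δ0 w2=0 clk=1 w7=0 w4=1 w1=0 w3=0 w0=1 w5=0 w6=1
t5.Δ1 w2=0 clk=0 w7=0 w4=1 w1=0 w3=0 w0=1 w5=0 w6=1
t6.Δ0 w2=0 clk=0 w7=0 w4=1 w1=0 w3=0 w0=1 w5=0 w6=1
t6.Δ1 w2=0 clk=1 w7=0 w4=1 w1=0 w3=0 w0=1 w5=0 w6=1
t6.Δ2 w2=0 clk=1 w7=0 w4=1 w1=0 w3=0 w0=1 w5=1 w6=1
t6.Δ3 w2=0 clk=1 w7=1 w4=1 w1=0 w3=0 w0=1 w5=1 w6=1
t6.Δ4 w2=1 clk=1 w7=1 w4=1 w1=0 w3=0 w0=1 w5=1 w6=1
t6.Δ5 w2=1 clk=1 w7=1 w4=1 w1=0 w3=0 w0=0 w5=1 w6=1
t6.Δ6 w2=1 clk=1 w7=1 w4=1 w1=0 w3=1 w0=0 w5=1 w6=1
t7.Δ0 w2=1 clk=1 w7=1 w4=1 w1=0 w3=1 w0=0 w5=1 w6=1
t7.Δ1 w2=1 clk=0 w7=1 w4=1 w1=0 w3=1 w0=0 w5=1 w6=1
t8.Δ0 w2=1 clk=0 w7=1 w4=1 w1=0 w3=1 w0=0 w5=1 w6=1
t8.Δ1 w2=1 clk=1 w7=1 w4=1 w1=0 w3=1 w0=0 w5=1 w6=1
t8.Δ2 w2=1 clk=1 w7=1 w4=1 w1=0 w3=1 w0=0 w5=0 w6=1
t8.Δ3 w2=1 clk=1 w7=0 w4=1 w1=0 w3=1 w0=0 w5=0 w6=1
t8.Δ4 w2=0 clk=1 w7=0 w4=1 w1=0 w3=1 w0=0 w5=0 w6=1
t8.Δ5 w2=0 clk=1 w7=0 w4=1 w1=0 w3=1 w0=1 w5=0 w6=1
t8.Δ6 w2=0 clk=1 w7=0 w4=1 w1=0 w3=0 w0=1 w5=0 w6=1
t9.Δ0 w2=0 clk=1 w7=0 w4=1 w1=0 w3=0 w0=1 w5=0 w6=1
t9.Δ1 w2=0 clk=0 w7=0 w4=1 w1=0 w3=0 w0=1 w5=0 w6=1
t10.Δ0 w2=0 clk=0 w7=0 w4=1 w1=0 w3=0 w0=1 w5=0 w6=1
t10.Δ1 w2=0 clk=1 w7=0 w4=1 w1=0 w3=0 w0=1 w5=0 w6=1
t10.Δ2 w2=0 clk=1 w7=0 w4=1 w1=0 w3=0 w0=1 w5=1 w6=1
t10.Δ3 w2=0 clk=1 w7=1 w4=1 w1=0 w3=0 w0=1 w5=1 w6=1
t10.Δ4 w2=1 clk=1 w7=1 w4=1 w1=0 w3=0 w0=1 w5=1 w6=1
t10.Δ5 w2=1 clk=1 w7=1 w4=1 w1=0 w3=0 w0=0 w5=1 w6=1
t10.Δ6 w2=1 clk=1 w7=1 w4=1 w1=0 w3=1 w0=0 w5=1 w6=1
t11.Δ0 w2=1 clk=1 w7=1 w4=1 w1=0 w3=1 w0=0 w5=1 w6=1
t11.Δ1 w2=1 clk=0 w7=1 w4=1 w1=0 w3=1 w0=0 w5=1 w6=1
t12.Δ0 w2=1 clk=0 w7=1 w4=1 w1=0 w3=1 w0=0 w5=1 w6=1
t12.Δ1 w2=1 clk=1 w7=1 w4=1 w1=0 w3=1 w0=0 w5=1 w6=1
t12.Δ2 w2=1 clk=1 w7=1 w4=1 w1=0 w3=1 w0=0 w5=0 w6=1
t12.Δ3 w2=1 clk=1 w7=0 w4=1 w1=0 w3=1 w0=0 w5=0 w6=1
t12.Δ4 w2=0 clk=1 w7=0 w4=1 w1=0 w3=1 w0=0 w5=0 w6=1
t12.Δ5 w2=0 clk=1 w7=0 w4=1 w1=0 w3=1 w0=1 w5=0 w6=1
t12.Δ6 w2=0 clk=1 w7=0 w4=1 w1=0 w3=0 w0=1 w5=0 w6=1
t13.Δ0 w2=0 clk=1 w7=0 w4=1 w1=0 w3=0 w0=1 w5=0 w6=1
t13.Δ1 w2=0 clk=0 w7=0 w4=1 w1=0 w3=0 w0=1 w5=0 w6=1
t14.Δ0 w2=0 clk=0 w7=0 w4=1 w1=0 w3=0 w0=1 w5=0 w6=1
t14.Δ1 w2=0 clk=1 w7=0 w4=1 w1=0 w3=0 w0=1 w5=0 w6=1
t14.Δ2 w2=0 clk=1 w7=0 w4=1 w1=0 w3=0 w0=1 w5=1 w6=1
t14.Δ3 w2=0 clk=1 w7=1 w4=1 w1=0 w3=0 w0=1 w5=1 w6=1
t14.Δ4 w2=1 clk=1 w7=1 w4=1 w1=0 w3=0 w0=1 w5=1 w6=1
t14.Δ5 w2=1 clk=1 w7=1 w4=1 w1=0 w3=0 w0=0 w5=1 w6=1
t14.Δ6 w2=1 clk=1 w7=1 w4=1 w1=0 w3=1 w0=0 w5=1 w6=1

0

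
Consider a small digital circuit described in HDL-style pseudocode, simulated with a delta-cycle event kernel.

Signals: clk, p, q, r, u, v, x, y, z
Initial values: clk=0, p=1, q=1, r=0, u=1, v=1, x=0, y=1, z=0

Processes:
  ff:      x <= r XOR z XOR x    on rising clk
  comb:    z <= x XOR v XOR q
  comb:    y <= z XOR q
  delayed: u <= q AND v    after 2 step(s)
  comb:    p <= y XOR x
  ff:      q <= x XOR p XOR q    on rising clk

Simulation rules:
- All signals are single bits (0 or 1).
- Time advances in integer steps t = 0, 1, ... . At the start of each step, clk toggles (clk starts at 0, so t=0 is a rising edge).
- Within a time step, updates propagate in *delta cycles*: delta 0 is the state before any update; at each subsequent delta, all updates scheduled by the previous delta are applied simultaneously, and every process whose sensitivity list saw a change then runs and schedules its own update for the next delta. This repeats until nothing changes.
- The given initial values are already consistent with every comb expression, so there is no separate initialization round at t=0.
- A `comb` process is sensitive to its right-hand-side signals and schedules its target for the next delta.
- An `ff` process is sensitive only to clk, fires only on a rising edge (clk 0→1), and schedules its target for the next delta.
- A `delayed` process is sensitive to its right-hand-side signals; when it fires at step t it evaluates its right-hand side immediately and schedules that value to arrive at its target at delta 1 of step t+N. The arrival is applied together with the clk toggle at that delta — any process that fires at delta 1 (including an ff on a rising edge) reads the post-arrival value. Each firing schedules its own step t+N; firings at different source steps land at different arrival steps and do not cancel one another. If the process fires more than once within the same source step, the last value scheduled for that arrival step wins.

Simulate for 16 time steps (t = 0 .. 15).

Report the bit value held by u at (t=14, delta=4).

t=0 Δ0: z=0 y=1 r=0 v=1 p=1 clk=0 u=1 q=1 x=0
  Δ1: clk:0→1
  Δ2: q:1→0
  Δ3: z:0→1, y:1→0
  Δ4: y:0→1, p:1→0
  Δ5: p:0→1
  (5Δ to stable)
t=1 Δ0: z=1 y=1 r=0 v=1 p=1 clk=1 u=1 q=0 x=0
  Δ1: clk:1→0
  (1Δ to stable)
t=2 Δ0: z=1 y=1 r=0 v=1 p=1 clk=0 u=1 q=0 x=0
  Δ1: clk:0→1, u:1→0
  Δ2: q:0→1, x:0→1
  Δ3: y:1→0, p:1→0
  Δ4: p:0→1
  (4Δ to stable)
t=3 Δ0: z=1 y=0 r=0 v=1 p=1 clk=1 u=0 q=1 x=1
  Δ1: clk:1→0
  (1Δ to stable)
t=4 Δ0: z=1 y=0 r=0 v=1 p=1 clk=0 u=0 q=1 x=1
  Δ1: clk:0→1, u:0→1
  Δ2: x:1→0
  Δ3: z:1→0, p:1→0
  Δ4: y:0→1
  Δ5: p:0→1
  (5Δ to stable)
t=5 Δ0: z=0 y=1 r=0 v=1 p=1 clk=1 u=1 q=1 x=0
  Δ1: clk:1→0
  (1Δ to stable)
t=6 Δ0: z=0 y=1 r=0 v=1 p=1 clk=0 u=1 q=1 x=0
  Δ1: clk:0→1
  Δ2: q:1→0
  Δ3: z:0→1, y:1→0
  Δ4: y:0→1, p:1→0
  Δ5: p:0→1
  (5Δ to stable)
t=7 Δ0: z=1 y=1 r=0 v=1 p=1 clk=1 u=1 q=0 x=0
  Δ1: clk:1→0
  (1Δ to stable)
t=8 Δ0: z=1 y=1 r=0 v=1 p=1 clk=0 u=1 q=0 x=0
  Δ1: clk:0→1, u:1→0
  Δ2: q:0→1, x:0→1
  Δ3: y:1→0, p:1→0
  Δ4: p:0→1
  (4Δ to stable)
t=9 Δ0: z=1 y=0 r=0 v=1 p=1 clk=1 u=0 q=1 x=1
  Δ1: clk:1→0
  (1Δ to stable)
t=10 Δ0: z=1 y=0 r=0 v=1 p=1 clk=0 u=0 q=1 x=1
  Δ1: clk:0→1, u:0→1
  Δ2: x:1→0
  Δ3: z:1→0, p:1→0
  Δ4: y:0→1
  Δ5: p:0→1
  (5Δ to stable)
t=11 Δ0: z=0 y=1 r=0 v=1 p=1 clk=1 u=1 q=1 x=0
  Δ1: clk:1→0
  (1Δ to stable)
t=12 Δ0: z=0 y=1 r=0 v=1 p=1 clk=0 u=1 q=1 x=0
  Δ1: clk:0→1
  Δ2: q:1→0
  Δ3: z:0→1, y:1→0
  Δ4: y:0→1, p:1→0
  Δ5: p:0→1
  (5Δ to stable)
t=13 Δ0: z=1 y=1 r=0 v=1 p=1 clk=1 u=1 q=0 x=0
  Δ1: clk:1→0
  (1Δ to stable)
t=14 Δ0: z=1 y=1 r=0 v=1 p=1 clk=0 u=1 q=0 x=0
  Δ1: clk:0→1, u:1→0
  Δ2: q:0→1, x:0→1
  Δ3: y:1→0, p:1→0
  Δ4: p:0→1
  (4Δ to stable)
t=15 Δ0: z=1 y=0 r=0 v=1 p=1 clk=1 u=0 q=1 x=1
  Δ1: clk:1→0
  (1Δ to stable)

0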